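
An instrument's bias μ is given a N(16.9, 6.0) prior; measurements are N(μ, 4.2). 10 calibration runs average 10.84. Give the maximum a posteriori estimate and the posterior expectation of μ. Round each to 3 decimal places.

Posterior for μ is Normal. Precision-weighted mean: (1/6.0·16.9 + 10/4.2·10.84) / (1/6.0 + 10/4.2) = 11.236.
A Normal posterior is symmetric, so mode = mean.

MAP = 11.236, posterior mean = 11.236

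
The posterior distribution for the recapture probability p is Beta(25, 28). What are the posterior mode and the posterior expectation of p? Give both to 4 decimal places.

Mode = (25−1)/(25+28−2) = 24/51 = 0.4706.
Mean = 25/(25+28) = 25/53 = 0.4717.
The mean is pulled above the mode by the posterior's right skew.

posterior mode = 0.4706, posterior expectation = 0.4717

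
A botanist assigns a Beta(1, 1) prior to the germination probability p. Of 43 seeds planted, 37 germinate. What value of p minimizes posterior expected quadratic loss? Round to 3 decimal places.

0.844

Posterior: Beta(1+37, 1+6) = Beta(38, 7).
Mode = (38−1)/(38+7−2) = 37/43 = 0.860.
With a flat prior the MAP equals the MLE, 37/43.
Mean = 38/(38+7) = 38/45 = 0.844.
Quadratic loss ⇒ the optimal estimator is the posterior mean.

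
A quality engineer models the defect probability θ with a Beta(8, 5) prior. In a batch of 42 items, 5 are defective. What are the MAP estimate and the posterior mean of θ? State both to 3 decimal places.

Posterior: Beta(8+5, 5+37) = Beta(13, 42).
Mode = (13−1)/(13+42−2) = 12/53 = 0.226.
Mean = 13/(13+42) = 13/55 = 0.236.
The posterior is right-skewed, so the mean exceeds the mode.

MAP estimate = 0.226, posterior mean = 0.236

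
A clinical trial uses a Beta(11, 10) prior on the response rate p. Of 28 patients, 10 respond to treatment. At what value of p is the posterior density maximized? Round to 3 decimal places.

Posterior: Beta(11+10, 10+18) = Beta(21, 28).
Mode = (21−1)/(21+28−2) = 20/47 = 0.426.
Mean = 21/(21+28) = 21/49 = 0.429.
This is the posterior mode — the MAP estimate.

0.426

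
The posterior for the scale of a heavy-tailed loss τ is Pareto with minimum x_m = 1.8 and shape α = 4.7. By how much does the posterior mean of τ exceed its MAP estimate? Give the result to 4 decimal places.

The Pareto density is strictly decreasing on [x_m, ∞), so the mode is x_m = 1.8000.
Mean = α·x_m/(α−1) = 4.7·1.8/3.7 = 2.2865.
Difference = 2.2865 − 1.8000 = 0.4865.

0.4865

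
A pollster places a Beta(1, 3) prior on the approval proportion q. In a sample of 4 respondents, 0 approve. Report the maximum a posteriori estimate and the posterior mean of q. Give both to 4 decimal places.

MAP: 0.0000. Posterior mean: 0.1250.

Posterior: Beta(1+0, 3+4) = Beta(1, 7).
Since α = 1 ≤ 1 and β > 1, the Beta density is monotone decreasing on [0,1]; the mode is at 0.
Mean = 1/(1+7) = 0.1250.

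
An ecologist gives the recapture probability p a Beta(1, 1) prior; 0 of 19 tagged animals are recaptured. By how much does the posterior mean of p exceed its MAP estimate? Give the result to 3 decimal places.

Posterior: Beta(1+0, 1+19) = Beta(1, 20).
Since α = 1 ≤ 1 and β > 1, the Beta density is monotone decreasing on [0,1]; the mode is at 0.
Mean = 1/(1+20) = 0.048.
Difference = 0.048 − 0.000 = 0.048.
Mean > mode: the posterior has a right tail.

0.048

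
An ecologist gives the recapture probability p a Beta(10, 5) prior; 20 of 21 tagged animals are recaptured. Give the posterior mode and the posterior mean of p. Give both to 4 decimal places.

MAP: 0.8529. Posterior mean: 0.8333.

Posterior: Beta(10+20, 5+1) = Beta(30, 6).
Mode = (30−1)/(30+6−2) = 29/34 = 0.8529.
Mean = 30/(30+6) = 30/36 = 0.8333.
Mode > mean: the posterior has a left tail.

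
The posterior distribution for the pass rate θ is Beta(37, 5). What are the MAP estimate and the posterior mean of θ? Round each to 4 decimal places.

MAP: 0.9000. Posterior mean: 0.8810.

Mode = (37−1)/(37+5−2) = 36/40 = 0.9000.
Mean = 37/(37+5) = 37/42 = 0.8810.
The mean is pulled below the mode by the posterior's left skew.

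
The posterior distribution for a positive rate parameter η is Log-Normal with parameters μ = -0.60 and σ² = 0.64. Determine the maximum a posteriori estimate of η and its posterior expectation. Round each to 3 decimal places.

Mode = exp(μ − σ²) = exp(-1.24) = 0.289.
Mean = exp(μ + σ²/2) = exp(-0.280) = 0.756.

MAP = 0.289; posterior mean = 0.756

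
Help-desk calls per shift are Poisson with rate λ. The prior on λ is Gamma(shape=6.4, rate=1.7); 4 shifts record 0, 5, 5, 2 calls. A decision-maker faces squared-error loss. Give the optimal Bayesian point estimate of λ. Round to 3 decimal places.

3.228

Σ counts = 12. Posterior: Gamma(shape = 6.4+12 = 18.4, rate = 1.7+4 = 5.7).
Mode = (α−1)/β = 17.4/5.7 = 3.053.
Mean = α/β = 18.4/5.7 = 3.228.
Squared-error loss ⇒ the optimal estimator is the posterior mean.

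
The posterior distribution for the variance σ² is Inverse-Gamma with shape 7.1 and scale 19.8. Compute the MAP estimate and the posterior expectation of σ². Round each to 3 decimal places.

MAP estimate = 2.444, posterior expectation = 3.246

Mode = β/(α+1) = 19.8/8.1 = 2.444.
Mean = β/(α−1) = 19.8/6.1 = 3.246.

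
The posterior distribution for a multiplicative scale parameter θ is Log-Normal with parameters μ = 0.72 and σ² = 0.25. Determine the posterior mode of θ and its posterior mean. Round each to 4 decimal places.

Mode = exp(μ − σ²) = exp(0.47) = 1.6000.
Mean = exp(μ + σ²/2) = exp(0.845) = 2.3280.
The posterior is right-skewed, so the mean exceeds the mode.

MAP = 1.6000, posterior mean = 2.3280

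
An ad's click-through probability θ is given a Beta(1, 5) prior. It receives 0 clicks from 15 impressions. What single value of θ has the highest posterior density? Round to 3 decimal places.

0.000

Posterior: Beta(1+0, 5+15) = Beta(1, 20).
Since α = 1 ≤ 1 and β > 1, the Beta density is monotone decreasing on [0,1]; the mode is at 0.
Mean = 1/(1+20) = 0.048.
This is the posterior mode — the MAP estimate.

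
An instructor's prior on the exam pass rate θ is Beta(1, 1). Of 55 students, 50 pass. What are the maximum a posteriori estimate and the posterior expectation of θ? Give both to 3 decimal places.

Posterior: Beta(1+50, 1+5) = Beta(51, 6).
Mode = (51−1)/(51+6−2) = 50/55 = 0.909.
With a flat prior the MAP equals the MLE, 50/55.
Mean = 51/(51+6) = 51/57 = 0.895.

MAP = 0.909; posterior mean = 0.895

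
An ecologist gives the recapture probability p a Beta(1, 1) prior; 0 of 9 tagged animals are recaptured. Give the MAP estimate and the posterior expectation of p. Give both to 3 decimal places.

MAP = 0.000, posterior mean = 0.091

Posterior: Beta(1+0, 1+9) = Beta(1, 10).
Since α = 1 ≤ 1 and β > 1, the Beta density is monotone decreasing on [0,1]; the mode is at 0.
Mean = 1/(1+10) = 0.091.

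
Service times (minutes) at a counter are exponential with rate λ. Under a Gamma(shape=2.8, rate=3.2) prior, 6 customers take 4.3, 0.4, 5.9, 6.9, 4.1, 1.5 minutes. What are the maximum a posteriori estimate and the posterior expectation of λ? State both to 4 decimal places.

λ_MAP = 0.2966, E[λ|data] = 0.3346

Σ times = 23.1. Posterior: Gamma(shape = 2.8+6 = 8.8, rate = 3.2+23.1 = 26.3).
Mode = (α−1)/β = 7.8/26.3 = 0.2966.
Mean = α/β = 8.8/26.3 = 0.3346.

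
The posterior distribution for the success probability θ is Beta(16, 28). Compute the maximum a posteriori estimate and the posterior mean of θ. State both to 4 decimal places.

Mode = (16−1)/(16+28−2) = 15/42 = 0.3571.
Mean = 16/(16+28) = 16/44 = 0.3636.
Mean > mode: the posterior has a right tail.

MAP = 0.3571, posterior mean = 0.3636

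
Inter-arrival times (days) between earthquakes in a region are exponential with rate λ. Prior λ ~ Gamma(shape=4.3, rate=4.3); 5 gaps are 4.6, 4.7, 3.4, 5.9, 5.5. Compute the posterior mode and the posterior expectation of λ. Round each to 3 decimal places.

MAP: 0.292. Posterior mean: 0.327.

Σ times = 24.1. Posterior: Gamma(shape = 4.3+5 = 9.3, rate = 4.3+24.1 = 28.4).
Mode = (α−1)/β = 8.3/28.4 = 0.292.
Mean = α/β = 9.3/28.4 = 0.327.
Mean > mode: the posterior has a right tail.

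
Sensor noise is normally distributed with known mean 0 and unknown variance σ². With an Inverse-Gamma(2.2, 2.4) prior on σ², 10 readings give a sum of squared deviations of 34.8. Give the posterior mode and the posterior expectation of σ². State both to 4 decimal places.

σ²_MAP = 2.4146, E[σ²|data] = 3.1935

Posterior: Inverse-Gamma(shape = 2.2+10/2 = 7.2, scale = 2.4+34.8/2 = 19.8).
Mode = β/(α+1) = 19.8/8.2 = 2.4146.
Mean = β/(α−1) = 19.8/6.2 = 3.1935.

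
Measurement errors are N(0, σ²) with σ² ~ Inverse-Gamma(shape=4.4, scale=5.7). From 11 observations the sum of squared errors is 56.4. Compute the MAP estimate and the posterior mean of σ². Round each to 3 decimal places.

MAP: 3.110. Posterior mean: 3.809.

Posterior: Inverse-Gamma(shape = 4.4+11/2 = 9.9, scale = 5.7+56.4/2 = 33.9).
Mode = β/(α+1) = 33.9/10.9 = 3.110.
Mean = β/(α−1) = 33.9/8.9 = 3.809.
The posterior is right-skewed, so the mean exceeds the mode.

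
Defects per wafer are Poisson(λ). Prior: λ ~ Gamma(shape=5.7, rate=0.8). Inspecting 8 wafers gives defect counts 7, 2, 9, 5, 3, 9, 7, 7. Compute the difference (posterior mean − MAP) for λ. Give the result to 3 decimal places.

0.114

Σ counts = 49. Posterior: Gamma(shape = 5.7+49 = 54.7, rate = 0.8+8 = 8.8).
Mode = (α−1)/β = 53.7/8.8 = 6.102.
Mean = α/β = 54.7/8.8 = 6.216.
Difference = 6.216 − 6.102 = 0.114.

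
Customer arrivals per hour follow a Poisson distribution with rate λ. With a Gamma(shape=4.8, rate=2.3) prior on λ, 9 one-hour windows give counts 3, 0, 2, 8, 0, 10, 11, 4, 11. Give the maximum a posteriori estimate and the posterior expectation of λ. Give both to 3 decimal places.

Σ counts = 49. Posterior: Gamma(shape = 4.8+49 = 53.8, rate = 2.3+9 = 11.3).
Mode = (α−1)/β = 52.8/11.3 = 4.673.
Mean = α/β = 53.8/11.3 = 4.761.
The mean is pulled above the mode by the posterior's right skew.

MAP = 4.673; posterior mean = 4.761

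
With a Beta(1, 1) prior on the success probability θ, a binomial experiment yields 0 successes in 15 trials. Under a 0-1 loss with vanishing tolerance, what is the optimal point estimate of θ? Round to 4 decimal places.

0.0000

Posterior: Beta(1+0, 1+15) = Beta(1, 16).
Since α = 1 ≤ 1 and β > 1, the Beta density is monotone decreasing on [0,1]; the mode is at 0.
Mean = 1/(1+16) = 0.0588.
This is the posterior mode — the MAP estimate.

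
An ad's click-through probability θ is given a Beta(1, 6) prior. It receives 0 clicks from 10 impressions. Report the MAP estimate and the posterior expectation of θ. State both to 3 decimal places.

Posterior: Beta(1+0, 6+10) = Beta(1, 16).
Since α = 1 ≤ 1 and β > 1, the Beta density is monotone decreasing on [0,1]; the mode is at 0.
Mean = 1/(1+16) = 0.059.
The posterior is right-skewed, so the mean exceeds the mode.

θ_MAP = 0.000, E[θ|data] = 0.059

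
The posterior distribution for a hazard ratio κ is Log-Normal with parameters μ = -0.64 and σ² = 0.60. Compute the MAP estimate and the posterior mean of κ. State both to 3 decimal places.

Mode = exp(μ − σ²) = exp(-1.24) = 0.289.
Mean = exp(μ + σ²/2) = exp(-0.340) = 0.712.

MAP = 0.289; posterior mean = 0.712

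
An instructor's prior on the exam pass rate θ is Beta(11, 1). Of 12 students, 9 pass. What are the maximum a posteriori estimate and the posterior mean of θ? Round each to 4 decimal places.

MAP: 0.8636. Posterior mean: 0.8333.

Posterior: Beta(11+9, 1+3) = Beta(20, 4).
Mode = (20−1)/(20+4−2) = 19/22 = 0.8636.
Mean = 20/(20+4) = 20/24 = 0.8333.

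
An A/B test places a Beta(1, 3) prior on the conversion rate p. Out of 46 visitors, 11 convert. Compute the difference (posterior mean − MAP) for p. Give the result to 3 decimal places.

Posterior: Beta(1+11, 3+35) = Beta(12, 38).
Mode = (12−1)/(12+38−2) = 11/48 = 0.229.
Mean = 12/(12+38) = 12/50 = 0.240.
Difference = 0.240 − 0.229 = 0.011.
Mean > mode: the posterior has a right tail.

0.011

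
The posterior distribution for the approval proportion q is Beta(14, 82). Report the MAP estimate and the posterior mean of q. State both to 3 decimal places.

Mode = (14−1)/(14+82−2) = 13/94 = 0.138.
Mean = 14/(14+82) = 14/96 = 0.146.

q_MAP = 0.138, E[q|data] = 0.146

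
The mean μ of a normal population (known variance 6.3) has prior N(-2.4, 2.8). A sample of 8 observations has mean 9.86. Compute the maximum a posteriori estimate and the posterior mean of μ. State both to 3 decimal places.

MAP = 7.169, posterior mean = 7.169

Posterior for μ is Normal. Precision-weighted mean: (1/2.8·-2.4 + 8/6.3·9.86) / (1/2.8 + 8/6.3) = 7.169.
A Normal posterior is symmetric, so mode = mean.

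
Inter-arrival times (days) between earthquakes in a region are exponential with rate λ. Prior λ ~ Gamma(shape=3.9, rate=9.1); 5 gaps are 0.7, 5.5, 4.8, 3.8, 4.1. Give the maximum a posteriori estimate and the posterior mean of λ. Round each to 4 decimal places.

Σ times = 18.9. Posterior: Gamma(shape = 3.9+5 = 8.9, rate = 9.1+18.9 = 28.0).
Mode = (α−1)/β = 7.9/28.0 = 0.2821.
Mean = α/β = 8.9/28.0 = 0.3179.
Right-skewed posterior ⇒ mode < mean.

MAP: 0.2821. Posterior mean: 0.3179.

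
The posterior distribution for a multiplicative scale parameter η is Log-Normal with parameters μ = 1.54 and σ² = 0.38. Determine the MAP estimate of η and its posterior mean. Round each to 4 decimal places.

Mode = exp(μ − σ²) = exp(1.16) = 3.1899.
Mean = exp(μ + σ²/2) = exp(1.730) = 5.6407.
Right-skewed posterior ⇒ mode < mean.

MAP: 3.1899. Posterior mean: 5.6407.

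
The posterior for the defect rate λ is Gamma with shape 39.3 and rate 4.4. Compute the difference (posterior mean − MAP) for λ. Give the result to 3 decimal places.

0.227

Mode = (α−1)/β = 38.3/4.4 = 8.705.
Mean = α/β = 39.3/4.4 = 8.932.
Difference = 8.932 − 8.705 = 0.227.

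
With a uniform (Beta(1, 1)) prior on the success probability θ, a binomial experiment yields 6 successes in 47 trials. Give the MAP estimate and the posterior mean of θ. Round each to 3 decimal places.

Posterior: Beta(1+6, 1+41) = Beta(7, 42).
Mode = (7−1)/(7+42−2) = 6/47 = 0.128.
With a flat prior the MAP equals the MLE, 6/47.
Mean = 7/(7+42) = 7/49 = 0.143.
The mean is pulled above the mode by the posterior's right skew.

MAP: 0.128. Posterior mean: 0.143.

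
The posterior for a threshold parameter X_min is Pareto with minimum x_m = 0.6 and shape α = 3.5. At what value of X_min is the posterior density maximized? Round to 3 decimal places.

The Pareto density is strictly decreasing on [x_m, ∞), so the mode is x_m = 0.600.
Mean = α·x_m/(α−1) = 3.5·0.6/2.5 = 0.840.
This is the posterior mode — the MAP estimate.

0.600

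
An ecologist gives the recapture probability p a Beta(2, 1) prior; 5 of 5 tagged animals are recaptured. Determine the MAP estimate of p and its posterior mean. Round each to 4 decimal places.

MAP = 1.0000, posterior mean = 0.8750

Posterior: Beta(2+5, 1+0) = Beta(7, 1).
Since β = 1 ≤ 1 and α > 1, the Beta density is monotone increasing on [0,1]; the mode is at 1.
Mean = 7/(7+1) = 0.8750.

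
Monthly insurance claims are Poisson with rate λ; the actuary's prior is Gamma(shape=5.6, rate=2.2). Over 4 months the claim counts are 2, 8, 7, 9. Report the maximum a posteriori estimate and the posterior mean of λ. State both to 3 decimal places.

MAP = 4.935; posterior mean = 5.097

Σ counts = 26. Posterior: Gamma(shape = 5.6+26 = 31.6, rate = 2.2+4 = 6.2).
Mode = (α−1)/β = 30.6/6.2 = 4.935.
Mean = α/β = 31.6/6.2 = 5.097.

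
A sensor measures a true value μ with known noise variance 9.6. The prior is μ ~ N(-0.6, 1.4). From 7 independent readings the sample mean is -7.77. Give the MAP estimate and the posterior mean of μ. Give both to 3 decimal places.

Posterior for μ is Normal. Precision-weighted mean: (1/1.4·-0.6 + 7/9.6·-7.77) / (1/1.4 + 7/9.6) = -4.222.
A Normal posterior is symmetric, so mode = mean.

μ_MAP = -4.222, E[μ|data] = -4.222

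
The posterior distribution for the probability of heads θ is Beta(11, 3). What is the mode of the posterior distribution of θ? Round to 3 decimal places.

0.833

Mode = (11−1)/(11+3−2) = 10/12 = 0.833.
Mean = 11/(11+3) = 11/14 = 0.786.
This is the posterior mode — the MAP estimate.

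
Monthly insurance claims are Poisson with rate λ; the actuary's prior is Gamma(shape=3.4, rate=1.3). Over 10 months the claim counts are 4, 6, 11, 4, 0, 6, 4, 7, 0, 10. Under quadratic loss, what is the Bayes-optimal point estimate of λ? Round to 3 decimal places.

4.903

Σ counts = 52. Posterior: Gamma(shape = 3.4+52 = 55.4, rate = 1.3+10 = 11.3).
Mode = (α−1)/β = 54.4/11.3 = 4.814.
Mean = α/β = 55.4/11.3 = 4.903.
Quadratic loss ⇒ the optimal estimator is the posterior mean.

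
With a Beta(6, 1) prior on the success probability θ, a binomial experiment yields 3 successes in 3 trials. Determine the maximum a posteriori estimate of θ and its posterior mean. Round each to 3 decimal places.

MAP = 1.000, posterior mean = 0.900

Posterior: Beta(6+3, 1+0) = Beta(9, 1).
Since β = 1 ≤ 1 and α > 1, the Beta density is monotone increasing on [0,1]; the mode is at 1.
Mean = 9/(9+1) = 0.900.
The mean is pulled below the mode by the posterior's left skew.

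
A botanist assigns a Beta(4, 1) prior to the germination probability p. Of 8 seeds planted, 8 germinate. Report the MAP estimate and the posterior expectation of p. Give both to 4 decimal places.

Posterior: Beta(4+8, 1+0) = Beta(12, 1).
Since β = 1 ≤ 1 and α > 1, the Beta density is monotone increasing on [0,1]; the mode is at 1.
Mean = 12/(12+1) = 0.9231.

p_MAP = 1.0000, E[p|data] = 0.9231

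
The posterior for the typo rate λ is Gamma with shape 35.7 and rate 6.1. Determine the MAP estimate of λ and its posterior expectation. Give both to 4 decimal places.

Mode = (α−1)/β = 34.7/6.1 = 5.6885.
Mean = α/β = 35.7/6.1 = 5.8525.

MAP = 5.6885; posterior mean = 5.8525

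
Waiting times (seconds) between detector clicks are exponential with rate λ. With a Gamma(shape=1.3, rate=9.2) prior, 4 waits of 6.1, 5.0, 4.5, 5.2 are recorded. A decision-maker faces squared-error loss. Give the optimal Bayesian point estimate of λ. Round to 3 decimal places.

Σ times = 20.8. Posterior: Gamma(shape = 1.3+4 = 5.3, rate = 9.2+20.8 = 30.0).
Mode = (α−1)/β = 4.3/30.0 = 0.143.
Mean = α/β = 5.3/30.0 = 0.177.
Squared-error loss ⇒ the optimal estimator is the posterior mean.

0.177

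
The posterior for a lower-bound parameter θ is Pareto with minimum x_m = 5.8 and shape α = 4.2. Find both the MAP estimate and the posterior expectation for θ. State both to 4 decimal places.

MAP = 5.8000; posterior mean = 7.6125

The Pareto density is strictly decreasing on [x_m, ∞), so the mode is x_m = 5.8000.
Mean = α·x_m/(α−1) = 4.2·5.8/3.2 = 7.6125.
The mean is pulled above the mode by the posterior's right skew.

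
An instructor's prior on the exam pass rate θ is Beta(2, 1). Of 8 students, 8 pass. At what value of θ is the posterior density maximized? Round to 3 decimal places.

Posterior: Beta(2+8, 1+0) = Beta(10, 1).
Since β = 1 ≤ 1 and α > 1, the Beta density is monotone increasing on [0,1]; the mode is at 1.
Mean = 10/(10+1) = 0.909.
This is the posterior mode — the MAP estimate.

1.000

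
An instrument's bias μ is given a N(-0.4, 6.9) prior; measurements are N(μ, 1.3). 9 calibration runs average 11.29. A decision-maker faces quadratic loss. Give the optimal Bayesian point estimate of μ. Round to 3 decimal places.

11.050

Posterior for μ is Normal. Precision-weighted mean: (1/6.9·-0.4 + 9/1.3·11.29) / (1/6.9 + 9/1.3) = 11.050.
A Normal posterior is symmetric, so mode = mean.
Quadratic loss ⇒ the optimal estimator is the posterior mean.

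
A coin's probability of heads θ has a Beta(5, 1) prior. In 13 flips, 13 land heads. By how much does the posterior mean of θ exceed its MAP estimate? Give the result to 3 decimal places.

-0.053

Posterior: Beta(5+13, 1+0) = Beta(18, 1).
Since β = 1 ≤ 1 and α > 1, the Beta density is monotone increasing on [0,1]; the mode is at 1.
Mean = 18/(18+1) = 0.947.
Difference = 0.947 − 1.000 = -0.053.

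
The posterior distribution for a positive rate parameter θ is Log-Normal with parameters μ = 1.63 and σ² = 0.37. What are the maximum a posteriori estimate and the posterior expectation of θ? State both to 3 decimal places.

maximum a posteriori estimate = 3.525, posterior expectation = 6.141

Mode = exp(μ − σ²) = exp(1.26) = 3.525.
Mean = exp(μ + σ²/2) = exp(1.815) = 6.141.
Right-skewed posterior ⇒ mode < mean.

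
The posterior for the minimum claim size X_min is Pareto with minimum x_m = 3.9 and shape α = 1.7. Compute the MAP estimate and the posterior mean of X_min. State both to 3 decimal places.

The Pareto density is strictly decreasing on [x_m, ∞), so the mode is x_m = 3.900.
Mean = α·x_m/(α−1) = 1.7·3.9/0.7 = 9.471.
The posterior is right-skewed, so the mean exceeds the mode.

X_min_MAP = 3.900, E[X_min|data] = 9.471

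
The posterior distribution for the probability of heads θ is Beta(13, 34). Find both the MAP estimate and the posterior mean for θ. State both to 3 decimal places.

Mode = (13−1)/(13+34−2) = 12/45 = 0.267.
Mean = 13/(13+34) = 13/47 = 0.277.

MAP = 0.267, posterior mean = 0.277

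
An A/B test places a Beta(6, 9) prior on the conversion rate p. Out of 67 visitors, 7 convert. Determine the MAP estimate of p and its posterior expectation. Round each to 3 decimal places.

Posterior: Beta(6+7, 9+60) = Beta(13, 69).
Mode = (13−1)/(13+69−2) = 12/80 = 0.150.
Mean = 13/(13+69) = 13/82 = 0.159.

MAP = 0.150; posterior mean = 0.159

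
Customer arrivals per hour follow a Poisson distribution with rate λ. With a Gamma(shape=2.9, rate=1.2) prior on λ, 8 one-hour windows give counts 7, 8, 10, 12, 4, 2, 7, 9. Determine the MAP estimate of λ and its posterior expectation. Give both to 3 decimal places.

Σ counts = 59. Posterior: Gamma(shape = 2.9+59 = 61.9, rate = 1.2+8 = 9.2).
Mode = (α−1)/β = 60.9/9.2 = 6.620.
Mean = α/β = 61.9/9.2 = 6.728.
The mean is pulled above the mode by the posterior's right skew.

MAP = 6.620, posterior mean = 6.728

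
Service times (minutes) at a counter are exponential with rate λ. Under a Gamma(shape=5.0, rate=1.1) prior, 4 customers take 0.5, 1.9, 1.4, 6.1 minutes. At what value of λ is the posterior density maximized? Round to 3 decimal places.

Σ times = 9.9. Posterior: Gamma(shape = 5.0+4 = 9.0, rate = 1.1+9.9 = 11.0).
Mode = (α−1)/β = 8.0/11.0 = 0.727.
Mean = α/β = 9.0/11.0 = 0.818.
This is the posterior mode — the MAP estimate.

0.727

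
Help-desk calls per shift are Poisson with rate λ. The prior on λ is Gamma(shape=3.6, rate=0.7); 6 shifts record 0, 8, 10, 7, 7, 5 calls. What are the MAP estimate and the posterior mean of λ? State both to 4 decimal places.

Σ counts = 37. Posterior: Gamma(shape = 3.6+37 = 40.6, rate = 0.7+6 = 6.7).
Mode = (α−1)/β = 39.6/6.7 = 5.9104.
Mean = α/β = 40.6/6.7 = 6.0597.
The mean is pulled above the mode by the posterior's right skew.

MAP = 5.9104, posterior mean = 6.0597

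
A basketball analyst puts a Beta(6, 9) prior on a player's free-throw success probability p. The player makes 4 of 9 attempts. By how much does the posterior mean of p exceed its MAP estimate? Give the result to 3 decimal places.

0.008

Posterior: Beta(6+4, 9+5) = Beta(10, 14).
Mode = (10−1)/(10+14−2) = 9/22 = 0.409.
Mean = 10/(10+14) = 10/24 = 0.417.
Difference = 0.417 − 0.409 = 0.008.
The posterior is right-skewed, so the mean exceeds the mode.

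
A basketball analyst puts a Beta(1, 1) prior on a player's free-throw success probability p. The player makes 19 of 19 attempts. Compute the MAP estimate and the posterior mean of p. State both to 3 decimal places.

Posterior: Beta(1+19, 1+0) = Beta(20, 1).
Since β = 1 ≤ 1 and α > 1, the Beta density is monotone increasing on [0,1]; the mode is at 1.
Mean = 20/(20+1) = 0.952.

MAP estimate = 1.000, posterior mean = 0.952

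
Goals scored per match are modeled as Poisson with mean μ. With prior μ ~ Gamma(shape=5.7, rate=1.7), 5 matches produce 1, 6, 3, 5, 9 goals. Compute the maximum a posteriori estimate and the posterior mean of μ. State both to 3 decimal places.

Σ counts = 24. Posterior: Gamma(shape = 5.7+24 = 29.7, rate = 1.7+5 = 6.7).
Mode = (α−1)/β = 28.7/6.7 = 4.284.
Mean = α/β = 29.7/6.7 = 4.433.

maximum a posteriori estimate = 4.284, posterior mean = 4.433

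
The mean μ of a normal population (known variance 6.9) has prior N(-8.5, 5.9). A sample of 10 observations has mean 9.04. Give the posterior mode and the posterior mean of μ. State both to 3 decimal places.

Posterior for μ is Normal. Precision-weighted mean: (1/5.9·-8.5 + 10/6.9·9.04) / (1/5.9 + 10/6.9) = 7.203.
A Normal posterior is symmetric, so mode = mean.

MAP = 7.203, posterior mean = 7.203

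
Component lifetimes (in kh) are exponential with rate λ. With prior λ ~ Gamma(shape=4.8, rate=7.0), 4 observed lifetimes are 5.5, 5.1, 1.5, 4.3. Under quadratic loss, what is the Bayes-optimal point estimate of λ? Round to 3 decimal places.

0.376

Σ times = 16.4. Posterior: Gamma(shape = 4.8+4 = 8.8, rate = 7.0+16.4 = 23.4).
Mode = (α−1)/β = 7.8/23.4 = 0.333.
Mean = α/β = 8.8/23.4 = 0.376.
Quadratic loss ⇒ the optimal estimator is the posterior mean.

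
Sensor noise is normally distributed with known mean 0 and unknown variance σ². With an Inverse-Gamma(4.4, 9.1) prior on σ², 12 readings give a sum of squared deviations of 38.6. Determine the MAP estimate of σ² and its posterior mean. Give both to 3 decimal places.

MAP = 2.491, posterior mean = 3.021

Posterior: Inverse-Gamma(shape = 4.4+12/2 = 10.4, scale = 9.1+38.6/2 = 28.4).
Mode = β/(α+1) = 28.4/11.4 = 2.491.
Mean = β/(α−1) = 28.4/9.4 = 3.021.
Mean > mode: the posterior has a right tail.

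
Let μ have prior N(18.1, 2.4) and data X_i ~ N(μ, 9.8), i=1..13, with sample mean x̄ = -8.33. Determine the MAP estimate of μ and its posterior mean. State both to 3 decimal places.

Posterior for μ is Normal. Precision-weighted mean: (1/2.4·18.1 + 13/9.8·-8.33) / (1/2.4 + 13/9.8) = -2.013.
A Normal posterior is symmetric, so mode = mean.

MAP = -2.013; posterior mean = -2.013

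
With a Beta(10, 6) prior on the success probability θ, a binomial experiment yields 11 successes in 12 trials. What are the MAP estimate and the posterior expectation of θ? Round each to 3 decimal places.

Posterior: Beta(10+11, 6+1) = Beta(21, 7).
Mode = (21−1)/(21+7−2) = 20/26 = 0.769.
Mean = 21/(21+7) = 21/28 = 0.750.
Mode > mean: the posterior has a left tail.

MAP = 0.769; posterior mean = 0.750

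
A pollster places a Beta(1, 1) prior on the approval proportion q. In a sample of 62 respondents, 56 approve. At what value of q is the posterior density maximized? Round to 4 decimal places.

0.9032

Posterior: Beta(1+56, 1+6) = Beta(57, 7).
Mode = (57−1)/(57+7−2) = 56/62 = 0.9032.
Mean = 57/(57+7) = 57/64 = 0.8906.
This is the posterior mode — the MAP estimate.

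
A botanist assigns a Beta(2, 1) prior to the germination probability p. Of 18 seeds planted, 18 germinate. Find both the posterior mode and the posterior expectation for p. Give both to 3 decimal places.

p_MAP = 1.000, E[p|data] = 0.952

Posterior: Beta(2+18, 1+0) = Beta(20, 1).
Since β = 1 ≤ 1 and α > 1, the Beta density is monotone increasing on [0,1]; the mode is at 1.
Mean = 20/(20+1) = 0.952.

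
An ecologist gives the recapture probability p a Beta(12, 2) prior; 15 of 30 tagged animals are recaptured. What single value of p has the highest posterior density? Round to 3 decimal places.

Posterior: Beta(12+15, 2+15) = Beta(27, 17).
Mode = (27−1)/(27+17−2) = 26/42 = 0.619.
Mean = 27/(27+17) = 27/44 = 0.614.
This is the posterior mode — the MAP estimate.

0.619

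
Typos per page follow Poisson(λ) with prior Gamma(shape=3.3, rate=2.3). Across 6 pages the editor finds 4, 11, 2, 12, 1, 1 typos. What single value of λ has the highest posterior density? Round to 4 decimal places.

4.0120

Σ counts = 31. Posterior: Gamma(shape = 3.3+31 = 34.3, rate = 2.3+6 = 8.3).
Mode = (α−1)/β = 33.3/8.3 = 4.0120.
Mean = α/β = 34.3/8.3 = 4.1325.
This is the posterior mode — the MAP estimate.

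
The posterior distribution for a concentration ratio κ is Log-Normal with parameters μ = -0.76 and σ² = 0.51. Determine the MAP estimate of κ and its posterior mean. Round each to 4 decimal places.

Mode = exp(μ − σ²) = exp(-1.27) = 0.2808.
Mean = exp(μ + σ²/2) = exp(-0.505) = 0.6035.

MAP estimate = 0.2808, posterior mean = 0.6035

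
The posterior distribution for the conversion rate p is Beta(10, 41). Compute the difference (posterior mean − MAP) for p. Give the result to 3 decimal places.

0.012

Mode = (10−1)/(10+41−2) = 9/49 = 0.184.
Mean = 10/(10+41) = 10/51 = 0.196.
Difference = 0.196 − 0.184 = 0.012.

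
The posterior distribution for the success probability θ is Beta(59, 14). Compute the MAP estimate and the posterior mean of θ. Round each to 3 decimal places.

Mode = (59−1)/(59+14−2) = 58/71 = 0.817.
Mean = 59/(59+14) = 59/73 = 0.808.

MAP = 0.817, posterior mean = 0.808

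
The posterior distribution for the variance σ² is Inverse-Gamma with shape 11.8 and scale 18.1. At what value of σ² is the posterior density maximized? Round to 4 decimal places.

Mode = β/(α+1) = 18.1/12.8 = 1.4141.
Mean = β/(α−1) = 18.1/10.8 = 1.6759.
This is the posterior mode — the MAP estimate.

1.4141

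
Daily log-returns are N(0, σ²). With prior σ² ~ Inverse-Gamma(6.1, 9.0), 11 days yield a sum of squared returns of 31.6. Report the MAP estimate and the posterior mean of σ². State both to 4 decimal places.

Posterior: Inverse-Gamma(shape = 6.1+11/2 = 11.6, scale = 9.0+31.6/2 = 24.8).
Mode = β/(α+1) = 24.8/12.6 = 1.9683.
Mean = β/(α−1) = 24.8/10.6 = 2.3396.

MAP = 1.9683, posterior mean = 2.3396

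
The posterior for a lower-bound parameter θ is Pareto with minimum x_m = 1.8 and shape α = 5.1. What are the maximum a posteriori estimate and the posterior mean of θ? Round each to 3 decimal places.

MAP: 1.800. Posterior mean: 2.239.

The Pareto density is strictly decreasing on [x_m, ∞), so the mode is x_m = 1.800.
Mean = α·x_m/(α−1) = 5.1·1.8/4.1 = 2.239.
Right-skewed posterior ⇒ mode < mean.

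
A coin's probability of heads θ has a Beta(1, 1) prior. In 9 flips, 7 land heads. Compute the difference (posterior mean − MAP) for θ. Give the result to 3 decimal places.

-0.051

Posterior: Beta(1+7, 1+2) = Beta(8, 3).
Mode = (8−1)/(8+3−2) = 7/9 = 0.778.
Mean = 8/(8+3) = 8/11 = 0.727.
Difference = 0.727 − 0.778 = -0.051.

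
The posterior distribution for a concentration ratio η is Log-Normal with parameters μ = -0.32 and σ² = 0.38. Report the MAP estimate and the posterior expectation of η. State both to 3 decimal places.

MAP = 0.497, posterior mean = 0.878

Mode = exp(μ − σ²) = exp(-0.70) = 0.497.
Mean = exp(μ + σ²/2) = exp(-0.130) = 0.878.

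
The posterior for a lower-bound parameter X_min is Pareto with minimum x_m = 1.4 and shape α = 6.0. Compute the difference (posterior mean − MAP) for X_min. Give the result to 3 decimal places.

The Pareto density is strictly decreasing on [x_m, ∞), so the mode is x_m = 1.400.
Mean = α·x_m/(α−1) = 6.0·1.4/5.0 = 1.680.
Difference = 1.680 − 1.400 = 0.280.

0.280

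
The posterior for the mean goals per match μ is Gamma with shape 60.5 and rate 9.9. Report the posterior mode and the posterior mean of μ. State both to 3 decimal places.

Mode = (α−1)/β = 59.5/9.9 = 6.010.
Mean = α/β = 60.5/9.9 = 6.111.
The mean is pulled above the mode by the posterior's right skew.

posterior mode = 6.010, posterior mean = 6.111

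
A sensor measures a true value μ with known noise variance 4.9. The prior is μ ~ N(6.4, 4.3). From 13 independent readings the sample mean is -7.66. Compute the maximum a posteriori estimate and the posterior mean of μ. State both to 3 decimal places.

Posterior for μ is Normal. Precision-weighted mean: (1/4.3·6.4 + 13/4.9·-7.66) / (1/4.3 + 13/4.9) = -6.527.
A Normal posterior is symmetric, so mode = mean.

MAP: -6.527. Posterior mean: -6.527.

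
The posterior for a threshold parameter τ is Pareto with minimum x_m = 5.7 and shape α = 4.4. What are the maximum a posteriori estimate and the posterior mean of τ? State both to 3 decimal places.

The Pareto density is strictly decreasing on [x_m, ∞), so the mode is x_m = 5.700.
Mean = α·x_m/(α−1) = 4.4·5.7/3.4 = 7.376.
The mean is pulled above the mode by the posterior's right skew.

τ_MAP = 5.700, E[τ|data] = 7.376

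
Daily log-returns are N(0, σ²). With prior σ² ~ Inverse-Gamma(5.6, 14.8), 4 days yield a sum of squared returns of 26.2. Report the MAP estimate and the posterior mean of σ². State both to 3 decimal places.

Posterior: Inverse-Gamma(shape = 5.6+4/2 = 7.6, scale = 14.8+26.2/2 = 27.9).
Mode = β/(α+1) = 27.9/8.6 = 3.244.
Mean = β/(α−1) = 27.9/6.6 = 4.227.

MAP estimate = 3.244, posterior mean = 4.227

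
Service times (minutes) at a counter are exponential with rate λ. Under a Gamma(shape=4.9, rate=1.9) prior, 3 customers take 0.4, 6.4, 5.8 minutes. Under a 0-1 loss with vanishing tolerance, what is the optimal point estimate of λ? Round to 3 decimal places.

0.476

Σ times = 12.6. Posterior: Gamma(shape = 4.9+3 = 7.9, rate = 1.9+12.6 = 14.5).
Mode = (α−1)/β = 6.9/14.5 = 0.476.
Mean = α/β = 7.9/14.5 = 0.545.
This is the posterior mode — the MAP estimate.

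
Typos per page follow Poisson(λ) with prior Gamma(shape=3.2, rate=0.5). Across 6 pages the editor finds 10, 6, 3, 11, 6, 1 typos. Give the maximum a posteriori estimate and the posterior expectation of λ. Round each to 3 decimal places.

Σ counts = 37. Posterior: Gamma(shape = 3.2+37 = 40.2, rate = 0.5+6 = 6.5).
Mode = (α−1)/β = 39.2/6.5 = 6.031.
Mean = α/β = 40.2/6.5 = 6.185.

maximum a posteriori estimate = 6.031, posterior expectation = 6.185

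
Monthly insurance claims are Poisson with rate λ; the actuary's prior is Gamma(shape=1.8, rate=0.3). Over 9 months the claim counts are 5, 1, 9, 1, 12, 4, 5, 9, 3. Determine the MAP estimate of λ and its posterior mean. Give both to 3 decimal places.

MAP estimate = 5.355, posterior mean = 5.462

Σ counts = 49. Posterior: Gamma(shape = 1.8+49 = 50.8, rate = 0.3+9 = 9.3).
Mode = (α−1)/β = 49.8/9.3 = 5.355.
Mean = α/β = 50.8/9.3 = 5.462.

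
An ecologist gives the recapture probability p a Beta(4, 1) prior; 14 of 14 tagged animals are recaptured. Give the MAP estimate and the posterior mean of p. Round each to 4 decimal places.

Posterior: Beta(4+14, 1+0) = Beta(18, 1).
Since β = 1 ≤ 1 and α > 1, the Beta density is monotone increasing on [0,1]; the mode is at 1.
Mean = 18/(18+1) = 0.9474.

p_MAP = 1.0000, E[p|data] = 0.9474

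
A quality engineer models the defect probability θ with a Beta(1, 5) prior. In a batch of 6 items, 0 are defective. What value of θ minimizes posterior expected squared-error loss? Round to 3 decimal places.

Posterior: Beta(1+0, 5+6) = Beta(1, 11).
Since α = 1 ≤ 1 and β > 1, the Beta density is monotone decreasing on [0,1]; the mode is at 0.
Mean = 1/(1+11) = 0.083.
Squared-error loss ⇒ the optimal estimator is the posterior mean.

0.083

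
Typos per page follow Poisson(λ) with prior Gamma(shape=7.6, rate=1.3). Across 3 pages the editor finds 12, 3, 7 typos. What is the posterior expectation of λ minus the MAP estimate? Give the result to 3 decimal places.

0.233

Σ counts = 22. Posterior: Gamma(shape = 7.6+22 = 29.6, rate = 1.3+3 = 4.3).
Mode = (α−1)/β = 28.6/4.3 = 6.651.
Mean = α/β = 29.6/4.3 = 6.884.
Difference = 6.884 − 6.651 = 0.233.
The posterior is right-skewed, so the mean exceeds the mode.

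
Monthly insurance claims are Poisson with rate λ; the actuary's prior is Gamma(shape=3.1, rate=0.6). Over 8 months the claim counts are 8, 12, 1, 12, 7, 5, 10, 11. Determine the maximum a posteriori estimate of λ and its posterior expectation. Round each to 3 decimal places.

MAP: 7.919. Posterior mean: 8.035.

Σ counts = 66. Posterior: Gamma(shape = 3.1+66 = 69.1, rate = 0.6+8 = 8.6).
Mode = (α−1)/β = 68.1/8.6 = 7.919.
Mean = α/β = 69.1/8.6 = 8.035.
The mean is pulled above the mode by the posterior's right skew.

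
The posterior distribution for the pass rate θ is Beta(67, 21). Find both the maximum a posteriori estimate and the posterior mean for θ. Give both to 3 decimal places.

Mode = (67−1)/(67+21−2) = 66/86 = 0.767.
Mean = 67/(67+21) = 67/88 = 0.761.

MAP = 0.767, posterior mean = 0.761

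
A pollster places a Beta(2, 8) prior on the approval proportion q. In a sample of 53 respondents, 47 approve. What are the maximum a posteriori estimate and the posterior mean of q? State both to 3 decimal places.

MAP = 0.787; posterior mean = 0.778

Posterior: Beta(2+47, 8+6) = Beta(49, 14).
Mode = (49−1)/(49+14−2) = 48/61 = 0.787.
Mean = 49/(49+14) = 49/63 = 0.778.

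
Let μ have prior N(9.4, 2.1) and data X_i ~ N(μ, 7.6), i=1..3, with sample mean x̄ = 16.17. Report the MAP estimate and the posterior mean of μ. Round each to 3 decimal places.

MAP estimate = 12.468, posterior mean = 12.468

Posterior for μ is Normal. Precision-weighted mean: (1/2.1·9.4 + 3/7.6·16.17) / (1/2.1 + 3/7.6) = 12.468.
A Normal posterior is symmetric, so mode = mean.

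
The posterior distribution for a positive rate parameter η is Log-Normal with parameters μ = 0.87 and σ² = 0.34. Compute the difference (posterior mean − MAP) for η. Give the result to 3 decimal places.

Mode = exp(μ − σ²) = exp(0.53) = 1.699.
Mean = exp(μ + σ²/2) = exp(1.040) = 2.829.
Difference = 2.829 − 1.699 = 1.130.

1.130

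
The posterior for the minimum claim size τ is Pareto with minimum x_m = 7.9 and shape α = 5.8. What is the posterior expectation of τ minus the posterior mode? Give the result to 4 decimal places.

1.6458

The Pareto density is strictly decreasing on [x_m, ∞), so the mode is x_m = 7.9000.
Mean = α·x_m/(α−1) = 5.8·7.9/4.8 = 9.5458.
Difference = 9.5458 − 7.9000 = 1.6458.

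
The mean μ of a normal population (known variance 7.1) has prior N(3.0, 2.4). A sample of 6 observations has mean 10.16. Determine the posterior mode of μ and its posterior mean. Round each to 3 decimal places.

Posterior for μ is Normal. Precision-weighted mean: (1/2.4·3.0 + 6/7.1·10.16) / (1/2.4 + 6/7.1) = 7.796.
A Normal posterior is symmetric, so mode = mean.

MAP: 7.796. Posterior mean: 7.796.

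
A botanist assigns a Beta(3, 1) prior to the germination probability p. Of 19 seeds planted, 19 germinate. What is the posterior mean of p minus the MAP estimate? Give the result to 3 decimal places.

-0.043

Posterior: Beta(3+19, 1+0) = Beta(22, 1).
Since β = 1 ≤ 1 and α > 1, the Beta density is monotone increasing on [0,1]; the mode is at 1.
Mean = 22/(22+1) = 0.957.
Difference = 0.957 − 1.000 = -0.043.
The posterior is left-skewed, so the mode exceeds the mean.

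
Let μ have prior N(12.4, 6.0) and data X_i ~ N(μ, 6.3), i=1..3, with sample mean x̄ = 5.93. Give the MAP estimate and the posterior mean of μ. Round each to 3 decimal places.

MAP estimate = 7.607, posterior mean = 7.607

Posterior for μ is Normal. Precision-weighted mean: (1/6.0·12.4 + 3/6.3·5.93) / (1/6.0 + 3/6.3) = 7.607.
A Normal posterior is symmetric, so mode = mean.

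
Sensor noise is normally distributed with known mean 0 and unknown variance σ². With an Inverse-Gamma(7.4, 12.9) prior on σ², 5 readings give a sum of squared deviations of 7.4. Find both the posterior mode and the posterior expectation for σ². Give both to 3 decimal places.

MAP = 1.523, posterior mean = 1.865

Posterior: Inverse-Gamma(shape = 7.4+5/2 = 9.9, scale = 12.9+7.4/2 = 16.6).
Mode = β/(α+1) = 16.6/10.9 = 1.523.
Mean = β/(α−1) = 16.6/8.9 = 1.865.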